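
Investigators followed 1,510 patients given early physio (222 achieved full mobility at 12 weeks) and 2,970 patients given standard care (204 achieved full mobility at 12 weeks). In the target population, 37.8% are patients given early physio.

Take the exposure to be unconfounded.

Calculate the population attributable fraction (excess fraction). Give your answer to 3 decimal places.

p₁ = P(outcome | exposed) = 222/1510 = 0.14702
p₀ = P(outcome | unexposed) = 204/2970 = 0.068687
Overall risk P(Y=1) = π·p₁ + (1−π)·p₀ = 0.378×0.14702 + 0.622×0.068687 = 0.098297.
Under exogeneity, PAF = [P(Y=1) − p₀] / P(Y=1).
PAF = (0.098297 − 0.068687) / 0.098297 ≈ 0.3012

PAF ≈ 0.301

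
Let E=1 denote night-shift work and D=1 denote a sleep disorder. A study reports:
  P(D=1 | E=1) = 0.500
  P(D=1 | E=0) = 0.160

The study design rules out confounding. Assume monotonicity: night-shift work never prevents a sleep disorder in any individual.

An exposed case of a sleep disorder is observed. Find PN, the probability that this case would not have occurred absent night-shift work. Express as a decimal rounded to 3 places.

PN ≈ 0.680

Let p₁ = 0.5, p₀ = 0.16.
Under exogeneity and monotonicity, PN = (p₁ − p₀) / p₁.
PN = (0.5 − 0.16) / 0.5 = 0.34 / 0.5 ≈ 0.6800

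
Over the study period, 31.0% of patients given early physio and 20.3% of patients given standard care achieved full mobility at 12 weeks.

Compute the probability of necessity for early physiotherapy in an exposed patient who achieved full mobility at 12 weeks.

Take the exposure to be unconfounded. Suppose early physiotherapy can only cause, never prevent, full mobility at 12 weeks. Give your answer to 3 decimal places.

p₁ = 0.31, p₀ = 0.203.
Under exogeneity and monotonicity, PN = (p₁ − p₀) / p₁.
PN = (0.31 − 0.203) / 0.31 = 0.107 / 0.31 ≈ 0.3452

PN ≈ 0.345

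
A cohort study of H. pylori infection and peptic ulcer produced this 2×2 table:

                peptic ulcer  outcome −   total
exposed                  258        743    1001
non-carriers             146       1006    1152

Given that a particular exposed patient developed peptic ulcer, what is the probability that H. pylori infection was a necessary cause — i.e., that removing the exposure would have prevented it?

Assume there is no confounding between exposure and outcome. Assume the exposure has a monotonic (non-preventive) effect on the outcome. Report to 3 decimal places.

p₁ = P(outcome | exposed) = 258/1001 = 0.25774
p₀ = P(outcome | unexposed) = 146/1152 = 0.12674
Under exogeneity and monotonicity, PN = (p₁ − p₀)/p₁.
PN = (0.25774 − 0.12674) / 0.25774 ≈ 0.5083

PN ≈ 0.508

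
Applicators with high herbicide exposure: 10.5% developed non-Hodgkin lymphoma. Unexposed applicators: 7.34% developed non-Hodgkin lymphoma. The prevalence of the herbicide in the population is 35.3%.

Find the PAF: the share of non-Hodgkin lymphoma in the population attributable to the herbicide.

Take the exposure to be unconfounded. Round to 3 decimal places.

p₁ = 0.105, p₀ = 0.0734.
Overall risk P(Y=1) = π·p₁ + (1−π)·p₀ = 0.353×0.105 + 0.647×0.0734 = 0.084555.
Under exogeneity, PAF = [P(Y=1) − p₀] / P(Y=1).
PAF = (0.084555 − 0.0734) / 0.084555 ≈ 0.1319

PAF ≈ 0.132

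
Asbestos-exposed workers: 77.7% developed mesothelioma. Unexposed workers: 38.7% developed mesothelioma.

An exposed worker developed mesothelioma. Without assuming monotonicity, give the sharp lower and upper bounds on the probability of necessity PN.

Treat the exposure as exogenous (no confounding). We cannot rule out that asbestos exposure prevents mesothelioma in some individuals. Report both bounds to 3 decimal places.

0.502 ≤ PN ≤ 0.789

p₁ = 0.777, p₀ = 0.387.
Under exogeneity alone the bounds on PN are max{0,(p₁−p₀)/p₁} ≤ PN ≤ min{1,(1−p₀)/p₁}.
  lower = (p₁ − p₀)/p₁ = 0.39 / 0.777 ≈ 0.5019
  upper = min{1, (1 − p₀)/p₁} = 0.613 / 0.777 ≈ 0.7889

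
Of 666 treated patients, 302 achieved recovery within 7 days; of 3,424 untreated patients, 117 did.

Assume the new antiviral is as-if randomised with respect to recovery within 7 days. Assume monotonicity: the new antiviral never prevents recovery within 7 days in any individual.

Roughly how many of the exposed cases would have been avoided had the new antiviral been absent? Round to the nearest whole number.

about 279 cases

p₁ = P(outcome | exposed) = 302/666 = 0.45345
p₀ = P(outcome | unexposed) = 117/3424 = 0.034171
PN = (p₁ − p₀)/p₁ = (0.45345 − 0.034171) / 0.45345 ≈ 0.92464.
Attributable cases ≈ PN × (exposed cases) = 0.92464 × 302 ≈ 279.24.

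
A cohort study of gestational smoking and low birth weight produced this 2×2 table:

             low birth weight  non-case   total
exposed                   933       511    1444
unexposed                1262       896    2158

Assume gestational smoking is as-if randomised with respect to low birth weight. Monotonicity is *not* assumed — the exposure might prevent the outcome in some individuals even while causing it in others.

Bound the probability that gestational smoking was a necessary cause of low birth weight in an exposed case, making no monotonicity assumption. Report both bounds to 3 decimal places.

0.095 ≤ PN ≤ 0.643

p₁ = P(outcome | exposed) = 933/1444 = 0.64612
p₀ = P(outcome | unexposed) = 1262/2158 = 0.5848
Under exogeneity alone the bounds on PN are max{0,(p₁−p₀)/p₁} ≤ PN ≤ min{1,(1−p₀)/p₁}.
  lower = (p₁ − p₀)/p₁ = 0.061321 / 0.64612 ≈ 0.0949
  upper = min{1, (1 − p₀)/p₁} = 0.4152 / 0.64612 ≈ 0.6426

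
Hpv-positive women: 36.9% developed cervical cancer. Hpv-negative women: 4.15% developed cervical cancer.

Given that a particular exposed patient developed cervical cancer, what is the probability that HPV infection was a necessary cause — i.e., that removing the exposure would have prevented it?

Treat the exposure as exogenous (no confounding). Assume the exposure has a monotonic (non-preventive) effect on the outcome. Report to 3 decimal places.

p₁ = 0.369, p₀ = 0.0415.
Under exogeneity and monotonicity, PN = (p₁ − p₀) / p₁.
PN = (0.369 − 0.0415) / 0.369 = 0.3275 / 0.369 ≈ 0.8875

PN ≈ 0.888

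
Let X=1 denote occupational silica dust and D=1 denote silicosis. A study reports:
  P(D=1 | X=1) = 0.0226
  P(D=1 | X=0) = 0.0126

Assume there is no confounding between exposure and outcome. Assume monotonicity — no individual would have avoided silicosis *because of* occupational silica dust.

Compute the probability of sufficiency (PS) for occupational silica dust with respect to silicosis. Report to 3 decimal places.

Let p₁ = 0.0226, p₀ = 0.0126.
Under exogeneity and monotonicity, PS = (p₁ − p₀) / (1 − p₀).
PS = (0.0226 − 0.0126) / (1 − 0.0126) = 0.01 / 0.9874 ≈ 0.0101

PS ≈ 0.010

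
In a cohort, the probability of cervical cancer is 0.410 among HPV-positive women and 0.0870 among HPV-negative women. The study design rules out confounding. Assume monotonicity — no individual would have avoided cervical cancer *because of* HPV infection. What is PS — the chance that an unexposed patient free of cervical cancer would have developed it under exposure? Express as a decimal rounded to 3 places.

Let p₁ = 0.41, p₀ = 0.087.
Under exogeneity and monotonicity, PS = (p₁ − p₀) / (1 − p₀).
PS = (0.41 − 0.087) / (1 − 0.087) = 0.323 / 0.913 ≈ 0.3538

PS ≈ 0.354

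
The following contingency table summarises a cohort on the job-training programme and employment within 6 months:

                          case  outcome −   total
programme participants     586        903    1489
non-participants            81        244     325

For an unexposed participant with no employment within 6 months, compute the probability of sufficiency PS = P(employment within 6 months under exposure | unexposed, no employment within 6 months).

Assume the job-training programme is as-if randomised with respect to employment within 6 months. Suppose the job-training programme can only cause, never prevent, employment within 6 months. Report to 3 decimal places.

p₁ = P(outcome | exposed) = 586/1489 = 0.39355
p₀ = P(outcome | unexposed) = 81/325 = 0.24923
Under exogeneity and monotonicity, PS = (p₁ − p₀) / (1 − p₀).
PS = (0.39355 − 0.24923) / (1 − 0.24923) = 0.14432 / 0.75077 ≈ 0.1922

PS ≈ 0.192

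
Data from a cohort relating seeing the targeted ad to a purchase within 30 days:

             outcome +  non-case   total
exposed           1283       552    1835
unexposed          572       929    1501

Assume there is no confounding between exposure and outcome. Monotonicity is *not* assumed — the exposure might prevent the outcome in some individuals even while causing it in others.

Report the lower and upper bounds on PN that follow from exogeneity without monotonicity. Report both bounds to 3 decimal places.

0.455 ≤ PN ≤ 0.885

p₁ = P(outcome | exposed) = 1283/1835 = 0.69918
p₀ = P(outcome | unexposed) = 572/1501 = 0.38108
Under exogeneity alone the bounds on PN are max{0,(p₁−p₀)/p₁} ≤ PN ≤ min{1,(1−p₀)/p₁}.
  lower = (p₁ − p₀)/p₁ = 0.3181 / 0.69918 ≈ 0.4550
  upper = min{1, (1 − p₀)/p₁} = 0.61892 / 0.69918 ≈ 0.8852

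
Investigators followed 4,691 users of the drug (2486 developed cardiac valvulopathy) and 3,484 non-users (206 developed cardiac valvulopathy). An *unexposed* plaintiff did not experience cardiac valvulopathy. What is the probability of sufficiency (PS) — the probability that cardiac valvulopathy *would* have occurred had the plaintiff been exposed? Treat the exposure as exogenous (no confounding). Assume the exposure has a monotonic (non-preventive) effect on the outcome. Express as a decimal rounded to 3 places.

p₁ = P(outcome | exposed) = 2486/4691 = 0.52995
p₀ = P(outcome | unexposed) = 206/3484 = 0.059127
Under exogeneity and monotonicity, PS = (p₁ − p₀) / (1 − p₀).
PS = (0.52995 − 0.059127) / (1 − 0.059127) = 0.47082 / 0.94087 ≈ 0.5004

PS ≈ 0.500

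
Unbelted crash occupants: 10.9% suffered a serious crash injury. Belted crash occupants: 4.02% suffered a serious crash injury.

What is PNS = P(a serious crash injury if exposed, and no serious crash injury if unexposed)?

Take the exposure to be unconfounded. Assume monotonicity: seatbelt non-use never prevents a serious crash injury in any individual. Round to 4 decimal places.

p₁ = 0.109, p₀ = 0.0402.
Under exogeneity and monotonicity, PNS = p₁ − p₀.
PNS = 0.109 − 0.0402 = 0.0688

PNS ≈ 0.0688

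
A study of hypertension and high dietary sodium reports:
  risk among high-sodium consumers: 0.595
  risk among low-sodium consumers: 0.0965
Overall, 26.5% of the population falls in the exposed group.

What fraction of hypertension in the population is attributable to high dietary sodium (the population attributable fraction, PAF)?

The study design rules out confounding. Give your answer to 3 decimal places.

Let p₁ = 0.595, p₀ = 0.0965.
Overall risk P(Y=1) = π·p₁ + (1−π)·p₀ = 0.265×0.595 + 0.735×0.0965 = 0.2286.
Under exogeneity, PAF = [P(Y=1) − p₀] / P(Y=1).
PAF = (0.2286 − 0.0965) / 0.2286 ≈ 0.5779

PAF ≈ 0.578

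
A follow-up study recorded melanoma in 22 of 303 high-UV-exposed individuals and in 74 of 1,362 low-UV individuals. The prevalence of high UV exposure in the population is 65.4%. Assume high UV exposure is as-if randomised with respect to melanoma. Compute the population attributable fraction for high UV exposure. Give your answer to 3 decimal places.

PAF ≈ 0.180

p₁ = P(outcome | exposed) = 22/303 = 0.072607
p₀ = P(outcome | unexposed) = 74/1362 = 0.054332
Overall risk P(Y=1) = π·p₁ + (1−π)·p₀ = 0.654×0.072607 + 0.346×0.054332 = 0.066284.
Under exogeneity, PAF = [P(Y=1) − p₀] / P(Y=1).
PAF = (0.066284 − 0.054332) / 0.066284 ≈ 0.1803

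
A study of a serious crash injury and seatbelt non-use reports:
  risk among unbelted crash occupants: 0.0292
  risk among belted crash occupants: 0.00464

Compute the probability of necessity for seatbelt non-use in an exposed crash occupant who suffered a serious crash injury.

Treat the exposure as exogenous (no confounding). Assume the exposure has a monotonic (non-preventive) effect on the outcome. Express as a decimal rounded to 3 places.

PN ≈ 0.841

Let p₁ = 0.0292, p₀ = 0.00464.
Under exogeneity and monotonicity, PN = (p₁ − p₀) / p₁.
PN = (0.0292 − 0.00464) / 0.0292 = 0.02456 / 0.0292 ≈ 0.8411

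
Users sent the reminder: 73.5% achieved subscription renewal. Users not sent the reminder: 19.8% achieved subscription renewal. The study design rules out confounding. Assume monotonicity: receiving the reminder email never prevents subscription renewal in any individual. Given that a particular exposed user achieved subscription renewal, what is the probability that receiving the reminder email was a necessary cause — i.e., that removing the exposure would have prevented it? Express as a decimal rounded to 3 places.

PN ≈ 0.731

p₁ = 0.735, p₀ = 0.198.
Under exogeneity and monotonicity, PN = (p₁ − p₀) / p₁.
PN = (0.735 − 0.198) / 0.735 = 0.537 / 0.735 ≈ 0.7306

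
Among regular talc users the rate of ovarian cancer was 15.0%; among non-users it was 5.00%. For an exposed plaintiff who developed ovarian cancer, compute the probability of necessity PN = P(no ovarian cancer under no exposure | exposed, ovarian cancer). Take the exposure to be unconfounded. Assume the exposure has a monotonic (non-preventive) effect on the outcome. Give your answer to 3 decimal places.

p₁ = 0.15, p₀ = 0.05.
Under exogeneity and monotonicity, PN = (p₁ − p₀) / p₁.
PN = (0.15 − 0.05) / 0.15 = 0.1 / 0.15 ≈ 0.6667

PN ≈ 0.667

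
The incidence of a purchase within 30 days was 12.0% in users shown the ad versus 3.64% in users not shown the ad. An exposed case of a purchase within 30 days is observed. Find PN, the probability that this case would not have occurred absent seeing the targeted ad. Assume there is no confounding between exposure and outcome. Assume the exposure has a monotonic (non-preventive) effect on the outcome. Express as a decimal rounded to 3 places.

PN ≈ 0.697

p₁ = 0.12, p₀ = 0.0364.
Under exogeneity and monotonicity, PN = (p₁ − p₀) / p₁.
PN = (0.12 − 0.0364) / 0.12 = 0.0836 / 0.12 ≈ 0.6967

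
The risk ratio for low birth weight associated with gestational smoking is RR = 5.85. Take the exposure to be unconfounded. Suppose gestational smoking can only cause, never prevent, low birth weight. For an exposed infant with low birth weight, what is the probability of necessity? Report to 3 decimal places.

Under exogeneity and monotonicity, PN = (RR − 1) / RR = 1 − 1/RR.
PN = (5.85 − 1) / 5.85 = 4.85 / 5.85 ≈ 0.8291

PN ≈ 0.829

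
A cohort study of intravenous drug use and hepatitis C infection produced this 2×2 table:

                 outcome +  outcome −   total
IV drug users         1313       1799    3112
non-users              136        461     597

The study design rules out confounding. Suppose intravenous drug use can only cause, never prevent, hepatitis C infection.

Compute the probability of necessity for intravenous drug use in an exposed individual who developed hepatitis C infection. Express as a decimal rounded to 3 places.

PN ≈ 0.460

p₁ = P(outcome | exposed) = 1313/3112 = 0.42192
p₀ = P(outcome | unexposed) = 136/597 = 0.22781
Under exogeneity and monotonicity, PN = (p₁ − p₀) / p₁.
PN = (0.42192 − 0.22781) / 0.42192 = 0.19411 / 0.42192 ≈ 0.4601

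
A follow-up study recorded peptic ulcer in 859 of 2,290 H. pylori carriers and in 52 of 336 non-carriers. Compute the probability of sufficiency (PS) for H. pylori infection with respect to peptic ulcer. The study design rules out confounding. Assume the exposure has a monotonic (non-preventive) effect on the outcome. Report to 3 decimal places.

PS ≈ 0.261

p₁ = P(outcome | exposed) = 859/2290 = 0.37511
p₀ = P(outcome | unexposed) = 52/336 = 0.15476
Under exogeneity and monotonicity, PS = (p₁ − p₀) / (1 − p₀).
PS = (0.37511 − 0.15476) / (1 − 0.15476) = 0.22035 / 0.84524 ≈ 0.2607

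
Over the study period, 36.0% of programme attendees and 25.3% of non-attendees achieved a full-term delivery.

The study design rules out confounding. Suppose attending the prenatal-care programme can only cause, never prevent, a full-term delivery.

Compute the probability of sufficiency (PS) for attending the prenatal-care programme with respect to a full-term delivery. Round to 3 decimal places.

PS ≈ 0.143

p₁ = 0.36, p₀ = 0.253.
Under exogeneity and monotonicity, PS = (p₁ − p₀) / (1 − p₀).
PS = (0.36 − 0.253) / (1 − 0.253) = 0.107 / 0.747 ≈ 0.1432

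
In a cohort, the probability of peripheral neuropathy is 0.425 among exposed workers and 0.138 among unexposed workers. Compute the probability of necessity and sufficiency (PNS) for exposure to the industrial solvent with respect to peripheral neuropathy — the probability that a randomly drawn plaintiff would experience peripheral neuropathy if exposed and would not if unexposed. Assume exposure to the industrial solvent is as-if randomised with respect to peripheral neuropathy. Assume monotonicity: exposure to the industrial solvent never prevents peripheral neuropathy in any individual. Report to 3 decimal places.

PNS ≈ 0.287

Let p₁ = 0.425, p₀ = 0.138.
Under exogeneity and monotonicity, PNS = p₁ − p₀.
PNS = 0.425 − 0.138 = 0.287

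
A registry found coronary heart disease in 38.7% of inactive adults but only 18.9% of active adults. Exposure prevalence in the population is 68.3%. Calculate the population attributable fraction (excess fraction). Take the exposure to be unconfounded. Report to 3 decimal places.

p₁ = 0.387, p₀ = 0.189.
Overall risk P(Y=1) = π·p₁ + (1−π)·p₀ = 0.683×0.387 + 0.317×0.189 = 0.32423.
Under exogeneity, PAF = [P(Y=1) − p₀] / P(Y=1).
PAF = (0.32423 − 0.189) / 0.32423 ≈ 0.4171

PAF ≈ 0.417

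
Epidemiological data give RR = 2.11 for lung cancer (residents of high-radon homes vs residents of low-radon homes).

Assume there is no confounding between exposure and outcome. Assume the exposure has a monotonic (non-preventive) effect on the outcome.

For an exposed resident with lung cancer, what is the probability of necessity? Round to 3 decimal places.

Under exogeneity and monotonicity, PN = (RR − 1) / RR = 1 − 1/RR.
PN = (2.11 − 1) / 2.11 = 1.11 / 2.11 ≈ 0.5261

PN ≈ 0.526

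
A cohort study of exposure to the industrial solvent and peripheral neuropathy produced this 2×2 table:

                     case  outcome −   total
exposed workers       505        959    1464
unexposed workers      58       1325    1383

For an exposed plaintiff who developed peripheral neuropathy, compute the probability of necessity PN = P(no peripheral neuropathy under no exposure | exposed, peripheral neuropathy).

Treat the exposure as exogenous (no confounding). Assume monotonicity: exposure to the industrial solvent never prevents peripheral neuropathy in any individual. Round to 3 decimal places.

PN ≈ 0.878

p₁ = P(outcome | exposed) = 505/1464 = 0.34495
p₀ = P(outcome | unexposed) = 58/1383 = 0.041938
Under exogeneity and monotonicity, PN = (p₁ − p₀)/p₁.
PN = (0.34495 − 0.041938) / 0.34495 ≈ 0.8784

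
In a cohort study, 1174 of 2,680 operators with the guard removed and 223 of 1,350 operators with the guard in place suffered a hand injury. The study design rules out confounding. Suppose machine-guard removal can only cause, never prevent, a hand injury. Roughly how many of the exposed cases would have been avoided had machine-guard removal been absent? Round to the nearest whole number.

p₁ = P(outcome | exposed) = 1174/2680 = 0.43806
p₀ = P(outcome | unexposed) = 223/1350 = 0.16519
PN = (p₁ − p₀)/p₁ = (0.43806 − 0.16519) / 0.43806 ≈ 0.62292.
Attributable cases ≈ PN × (exposed cases) = 0.62292 × 1174 ≈ 731.30.

about 731 cases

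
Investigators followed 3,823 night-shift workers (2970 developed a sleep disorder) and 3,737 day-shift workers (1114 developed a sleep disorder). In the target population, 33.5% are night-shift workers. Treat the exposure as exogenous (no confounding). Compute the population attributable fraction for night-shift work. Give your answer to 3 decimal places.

p₁ = P(outcome | exposed) = 2970/3823 = 0.77688
p₀ = P(outcome | unexposed) = 1114/3737 = 0.2981
Overall risk P(Y=1) = π·p₁ + (1−π)·p₀ = 0.335×0.77688 + 0.665×0.2981 = 0.45849.
Under exogeneity, PAF = [P(Y=1) − p₀] / P(Y=1).
PAF = (0.45849 − 0.2981) / 0.45849 ≈ 0.3498

PAF ≈ 0.350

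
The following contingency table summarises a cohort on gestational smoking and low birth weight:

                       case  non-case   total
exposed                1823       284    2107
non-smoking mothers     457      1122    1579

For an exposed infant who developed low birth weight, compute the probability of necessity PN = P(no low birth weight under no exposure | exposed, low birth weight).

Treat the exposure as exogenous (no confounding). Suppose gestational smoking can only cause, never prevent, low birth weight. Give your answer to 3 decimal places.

p₁ = P(outcome | exposed) = 1823/2107 = 0.86521
p₀ = P(outcome | unexposed) = 457/1579 = 0.28942
Under exogeneity and monotonicity, PN = (p₁ − p₀)/p₁.
PN = (0.86521 − 0.28942) / 0.86521 ≈ 0.6655

PN ≈ 0.665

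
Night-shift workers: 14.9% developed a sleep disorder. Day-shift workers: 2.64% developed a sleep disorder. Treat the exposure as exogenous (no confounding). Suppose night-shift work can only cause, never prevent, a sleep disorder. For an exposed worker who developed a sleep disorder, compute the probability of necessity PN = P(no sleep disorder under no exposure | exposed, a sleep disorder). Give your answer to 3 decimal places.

p₁ = 0.149, p₀ = 0.0264.
Under exogeneity and monotonicity, PN = (p₁ − p₀) / p₁.
PN = (0.149 − 0.0264) / 0.149 = 0.1226 / 0.149 ≈ 0.8228

PN ≈ 0.823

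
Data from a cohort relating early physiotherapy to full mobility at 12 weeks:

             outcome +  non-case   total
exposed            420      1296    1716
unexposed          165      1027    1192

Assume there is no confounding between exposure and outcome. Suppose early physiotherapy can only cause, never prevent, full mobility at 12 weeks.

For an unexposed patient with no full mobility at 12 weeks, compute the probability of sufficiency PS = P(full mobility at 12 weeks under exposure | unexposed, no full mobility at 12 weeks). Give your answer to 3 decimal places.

p₁ = P(outcome | exposed) = 420/1716 = 0.24476
p₀ = P(outcome | unexposed) = 165/1192 = 0.13842
Under exogeneity and monotonicity, PS = (p₁ − p₀)/(1 − p₀).
PS = (0.24476 − 0.13842) / 0.86158 ≈ 0.1234

PS ≈ 0.123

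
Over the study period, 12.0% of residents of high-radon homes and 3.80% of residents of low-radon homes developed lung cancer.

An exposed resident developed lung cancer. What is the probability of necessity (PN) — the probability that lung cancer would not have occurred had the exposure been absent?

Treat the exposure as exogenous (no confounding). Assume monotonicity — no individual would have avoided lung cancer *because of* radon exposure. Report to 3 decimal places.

PN ≈ 0.683

p₁ = 0.12, p₀ = 0.038.
Under exogeneity and monotonicity, PN = (p₁ − p₀) / p₁.
PN = (0.12 − 0.038) / 0.12 = 0.082 / 0.12 ≈ 0.6833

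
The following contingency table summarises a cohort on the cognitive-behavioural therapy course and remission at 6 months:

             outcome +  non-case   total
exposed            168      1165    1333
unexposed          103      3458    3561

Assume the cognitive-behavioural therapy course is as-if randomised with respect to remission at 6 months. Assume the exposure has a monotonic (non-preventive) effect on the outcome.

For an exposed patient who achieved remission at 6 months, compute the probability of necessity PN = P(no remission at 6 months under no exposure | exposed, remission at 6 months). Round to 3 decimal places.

PN ≈ 0.770

p₁ = P(outcome | exposed) = 168/1333 = 0.12603
p₀ = P(outcome | unexposed) = 103/3561 = 0.028924
Under exogeneity and monotonicity, PN = (p₁ − p₀)/p₁.
PN = (0.12603 − 0.028924) / 0.12603 ≈ 0.7705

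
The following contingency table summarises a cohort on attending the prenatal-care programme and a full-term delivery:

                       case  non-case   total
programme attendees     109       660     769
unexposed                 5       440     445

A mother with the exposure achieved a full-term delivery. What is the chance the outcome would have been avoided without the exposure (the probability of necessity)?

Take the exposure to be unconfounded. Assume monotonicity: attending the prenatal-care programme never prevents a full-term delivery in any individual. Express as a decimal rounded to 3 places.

PN ≈ 0.921

p₁ = P(outcome | exposed) = 109/769 = 0.14174
p₀ = P(outcome | unexposed) = 5/445 = 0.011236
Under exogeneity and monotonicity, PN = (p₁ − p₀)/p₁.
PN = (0.14174 − 0.011236) / 0.14174 ≈ 0.9207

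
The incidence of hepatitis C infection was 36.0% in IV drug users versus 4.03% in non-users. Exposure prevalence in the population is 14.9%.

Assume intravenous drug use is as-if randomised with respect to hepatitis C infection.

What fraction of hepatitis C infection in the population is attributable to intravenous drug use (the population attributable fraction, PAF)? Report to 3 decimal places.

p₁ = 0.36, p₀ = 0.0403.
Overall risk P(Y=1) = π·p₁ + (1−π)·p₀ = 0.149×0.36 + 0.851×0.0403 = 0.087935.
Under exogeneity, PAF = [P(Y=1) − p₀] / P(Y=1).
PAF = (0.087935 − 0.0403) / 0.087935 ≈ 0.5417

PAF ≈ 0.542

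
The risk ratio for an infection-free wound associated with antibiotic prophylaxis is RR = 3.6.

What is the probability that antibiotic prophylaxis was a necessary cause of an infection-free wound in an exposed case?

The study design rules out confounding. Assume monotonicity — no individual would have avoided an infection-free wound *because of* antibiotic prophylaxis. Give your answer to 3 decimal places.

PN ≈ 0.722

Under exogeneity and monotonicity, PN = (RR − 1) / RR = 1 − 1/RR.
PN = (3.6 − 1) / 3.6 = 2.6 / 3.6 ≈ 0.7222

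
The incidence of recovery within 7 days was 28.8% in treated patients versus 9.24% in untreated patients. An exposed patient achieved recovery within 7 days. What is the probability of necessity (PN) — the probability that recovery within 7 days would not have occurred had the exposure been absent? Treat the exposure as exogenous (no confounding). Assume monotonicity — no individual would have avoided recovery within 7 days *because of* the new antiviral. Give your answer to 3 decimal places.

PN ≈ 0.679

p₁ = 0.288, p₀ = 0.0924.
Under exogeneity and monotonicity, PN = (p₁ − p₀) / p₁.
PN = (0.288 − 0.0924) / 0.288 = 0.1956 / 0.288 ≈ 0.6792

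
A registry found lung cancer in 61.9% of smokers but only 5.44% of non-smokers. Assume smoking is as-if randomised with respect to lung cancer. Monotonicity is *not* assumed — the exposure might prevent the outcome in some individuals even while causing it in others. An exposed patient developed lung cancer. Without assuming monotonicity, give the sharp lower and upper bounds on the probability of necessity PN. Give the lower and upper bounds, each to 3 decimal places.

p₁ = 0.619, p₀ = 0.0544.
Under exogeneity alone the bounds on PN are max{0,(p₁−p₀)/p₁} ≤ PN ≤ min{1,(1−p₀)/p₁}.
  lower = (p₁ − p₀)/p₁ = 0.5646 / 0.619 ≈ 0.9121
  upper = min{1, (1 − p₀)/p₁} = 0.9456 / 0.619 ≈ 1.5276 → capped at 1

0.912 ≤ PN ≤ 1.000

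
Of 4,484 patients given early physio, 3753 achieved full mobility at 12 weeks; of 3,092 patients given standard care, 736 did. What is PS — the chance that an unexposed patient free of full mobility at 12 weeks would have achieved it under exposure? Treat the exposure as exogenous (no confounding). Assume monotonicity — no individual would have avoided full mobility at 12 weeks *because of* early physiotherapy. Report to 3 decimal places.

PS ≈ 0.786

p₁ = P(outcome | exposed) = 3753/4484 = 0.83698
p₀ = P(outcome | unexposed) = 736/3092 = 0.23803
Under exogeneity and monotonicity, PS = (p₁ − p₀) / (1 − p₀).
PS = (0.83698 − 0.23803) / (1 − 0.23803) = 0.59894 / 0.76197 ≈ 0.7860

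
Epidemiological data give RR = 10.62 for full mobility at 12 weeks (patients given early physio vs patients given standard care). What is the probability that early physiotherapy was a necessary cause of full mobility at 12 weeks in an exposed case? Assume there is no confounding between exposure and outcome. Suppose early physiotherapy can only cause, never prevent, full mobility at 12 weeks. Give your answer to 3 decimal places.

Under exogeneity and monotonicity, PN = (RR − 1) / RR = 1 − 1/RR.
PN = (10.62 − 1) / 10.62 = 9.62 / 10.62 ≈ 0.9058

PN ≈ 0.906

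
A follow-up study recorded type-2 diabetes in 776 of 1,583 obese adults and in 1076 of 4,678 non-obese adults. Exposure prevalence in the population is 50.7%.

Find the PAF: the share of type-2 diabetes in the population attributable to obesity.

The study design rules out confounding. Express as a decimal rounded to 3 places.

PAF ≈ 0.364

p₁ = P(outcome | exposed) = 776/1583 = 0.49021
p₀ = P(outcome | unexposed) = 1076/4678 = 0.23001
Overall risk P(Y=1) = π·p₁ + (1−π)·p₀ = 0.507×0.49021 + 0.493×0.23001 = 0.36193.
Under exogeneity, PAF = [P(Y=1) − p₀] / P(Y=1).
PAF = (0.36193 − 0.23001) / 0.36193 ≈ 0.3645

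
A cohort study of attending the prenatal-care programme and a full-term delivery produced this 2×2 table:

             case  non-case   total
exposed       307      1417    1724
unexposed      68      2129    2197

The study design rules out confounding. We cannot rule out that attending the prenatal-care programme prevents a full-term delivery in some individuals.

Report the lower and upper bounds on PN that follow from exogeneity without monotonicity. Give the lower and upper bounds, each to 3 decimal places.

0.826 ≤ PN ≤ 1.000

p₁ = P(outcome | exposed) = 307/1724 = 0.17807
p₀ = P(outcome | unexposed) = 68/2197 = 0.030951
Under exogeneity alone the bounds on PN are max{0,(p₁−p₀)/p₁} ≤ PN ≤ min{1,(1−p₀)/p₁}.
  lower = (p₁ − p₀)/p₁ = 0.14712 / 0.17807 ≈ 0.8262
  upper = min{1, (1 − p₀)/p₁} = 0.96905 / 0.17807 ≈ 5.4418 → capped at 1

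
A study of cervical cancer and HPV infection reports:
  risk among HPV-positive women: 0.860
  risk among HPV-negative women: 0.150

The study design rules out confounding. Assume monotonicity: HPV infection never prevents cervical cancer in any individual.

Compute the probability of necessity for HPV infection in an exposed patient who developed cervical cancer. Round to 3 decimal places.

PN ≈ 0.826

Let p₁ = 0.86, p₀ = 0.15.
Under exogeneity and monotonicity, PN = (p₁ − p₀) / p₁.
PN = (0.86 − 0.15) / 0.86 = 0.71 / 0.86 ≈ 0.8256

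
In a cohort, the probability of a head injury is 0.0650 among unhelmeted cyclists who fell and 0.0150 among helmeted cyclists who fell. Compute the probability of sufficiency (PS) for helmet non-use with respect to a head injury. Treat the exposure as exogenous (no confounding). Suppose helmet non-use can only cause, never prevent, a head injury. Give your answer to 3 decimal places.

PS ≈ 0.051

Let p₁ = 0.065, p₀ = 0.015.
Under exogeneity and monotonicity, PS = (p₁ − p₀) / (1 − p₀).
PS = (0.065 − 0.015) / (1 − 0.015) = 0.05 / 0.985 ≈ 0.0508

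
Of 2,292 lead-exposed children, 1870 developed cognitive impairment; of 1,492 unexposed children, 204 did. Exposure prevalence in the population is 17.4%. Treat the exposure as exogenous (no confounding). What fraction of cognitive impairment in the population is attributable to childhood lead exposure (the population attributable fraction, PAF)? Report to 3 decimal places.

PAF ≈ 0.464

p₁ = P(outcome | exposed) = 1870/2292 = 0.81588
p₀ = P(outcome | unexposed) = 204/1492 = 0.13673
Overall risk P(Y=1) = π·p₁ + (1−π)·p₀ = 0.174×0.81588 + 0.826×0.13673 = 0.2549.
Under exogeneity, PAF = [P(Y=1) − p₀] / P(Y=1).
PAF = (0.2549 − 0.13673) / 0.2549 ≈ 0.4636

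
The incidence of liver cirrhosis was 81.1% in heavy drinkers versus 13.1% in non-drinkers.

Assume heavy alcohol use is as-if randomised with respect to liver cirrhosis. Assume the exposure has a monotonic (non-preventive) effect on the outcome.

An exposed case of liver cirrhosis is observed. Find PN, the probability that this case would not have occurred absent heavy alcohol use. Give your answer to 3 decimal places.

PN ≈ 0.838

p₁ = 0.811, p₀ = 0.131.
Under exogeneity and monotonicity, PN = (p₁ − p₀) / p₁.
PN = (0.811 − 0.131) / 0.811 = 0.68 / 0.811 ≈ 0.8385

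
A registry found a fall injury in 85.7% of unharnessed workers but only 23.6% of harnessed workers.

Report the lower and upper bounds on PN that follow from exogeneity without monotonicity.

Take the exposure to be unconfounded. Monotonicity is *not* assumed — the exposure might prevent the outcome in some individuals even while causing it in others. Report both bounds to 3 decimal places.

0.725 ≤ PN ≤ 0.891

p₁ = 0.857, p₀ = 0.236.
Under exogeneity alone the bounds on PN are max{0,(p₁−p₀)/p₁} ≤ PN ≤ min{1,(1−p₀)/p₁}.
  lower = (p₁ − p₀)/p₁ = 0.621 / 0.857 ≈ 0.7246
  upper = min{1, (1 − p₀)/p₁} = 0.764 / 0.857 ≈ 0.8915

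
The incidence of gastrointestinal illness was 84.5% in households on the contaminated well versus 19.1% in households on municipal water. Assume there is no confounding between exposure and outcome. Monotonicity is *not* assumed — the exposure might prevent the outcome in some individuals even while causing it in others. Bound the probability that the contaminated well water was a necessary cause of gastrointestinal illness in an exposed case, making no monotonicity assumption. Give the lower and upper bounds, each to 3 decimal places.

p₁ = 0.845, p₀ = 0.191.
Under exogeneity alone the bounds on PN are max{0,(p₁−p₀)/p₁} ≤ PN ≤ min{1,(1−p₀)/p₁}.
  lower = (p₁ − p₀)/p₁ = 0.654 / 0.845 ≈ 0.7740
  upper = min{1, (1 − p₀)/p₁} = 0.809 / 0.845 ≈ 0.9574

0.774 ≤ PN ≤ 0.957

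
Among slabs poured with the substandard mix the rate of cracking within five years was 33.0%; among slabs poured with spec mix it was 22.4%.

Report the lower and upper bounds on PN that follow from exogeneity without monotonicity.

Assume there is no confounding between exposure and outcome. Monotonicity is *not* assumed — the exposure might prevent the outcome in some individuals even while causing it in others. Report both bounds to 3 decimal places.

p₁ = 0.33, p₀ = 0.224.
Under exogeneity alone the bounds on PN are max{0,(p₁−p₀)/p₁} ≤ PN ≤ min{1,(1−p₀)/p₁}.
  lower = (p₁ − p₀)/p₁ = 0.106 / 0.33 ≈ 0.3212
  upper = min{1, (1 − p₀)/p₁} = 0.776 / 0.33 ≈ 2.3515 → capped at 1

0.321 ≤ PN ≤ 1.000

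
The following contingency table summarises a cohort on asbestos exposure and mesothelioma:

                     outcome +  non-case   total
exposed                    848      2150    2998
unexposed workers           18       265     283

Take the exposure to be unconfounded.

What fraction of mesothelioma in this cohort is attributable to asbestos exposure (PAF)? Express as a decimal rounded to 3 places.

PAF ≈ 0.759

p₁ = P(outcome | exposed) = 848/2998 = 0.28286
p₀ = P(outcome | unexposed) = 18/283 = 0.063604
Exposure prevalence π = 2998/3281 = 0.91375; overall risk P(Y=1) = 0.26394.
Under exogeneity, PAF = [P(Y=1) − p₀]/P(Y=1).
PAF = (0.26394 − 0.063604) / 0.26394 ≈ 0.7590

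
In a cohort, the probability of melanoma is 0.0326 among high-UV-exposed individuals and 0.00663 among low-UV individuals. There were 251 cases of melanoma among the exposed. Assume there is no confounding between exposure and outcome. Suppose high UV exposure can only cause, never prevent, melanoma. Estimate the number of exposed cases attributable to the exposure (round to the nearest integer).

Let p₁ = 0.0326, p₀ = 0.00663.
PN = (p₁ − p₀)/p₁ = (0.0326 − 0.00663) / 0.0326 ≈ 0.79663.
Attributable cases ≈ PN × (exposed cases) = 0.79663 × 251 ≈ 199.95.

about 200 cases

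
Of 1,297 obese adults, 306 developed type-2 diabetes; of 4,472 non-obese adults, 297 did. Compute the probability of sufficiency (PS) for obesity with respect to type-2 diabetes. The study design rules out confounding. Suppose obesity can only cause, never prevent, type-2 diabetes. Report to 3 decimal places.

PS ≈ 0.182

p₁ = P(outcome | exposed) = 306/1297 = 0.23593
p₀ = P(outcome | unexposed) = 297/4472 = 0.066413
Under exogeneity and monotonicity, PS = (p₁ − p₀) / (1 − p₀).
PS = (0.23593 − 0.066413) / (1 − 0.066413) = 0.16952 / 0.93359 ≈ 0.1816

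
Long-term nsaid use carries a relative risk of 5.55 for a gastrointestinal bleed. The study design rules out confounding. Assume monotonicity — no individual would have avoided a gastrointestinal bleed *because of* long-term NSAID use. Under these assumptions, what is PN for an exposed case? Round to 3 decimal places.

PN ≈ 0.820

Under exogeneity and monotonicity, PN = (RR − 1) / RR = 1 − 1/RR.
PN = (5.55 − 1) / 5.55 = 4.55 / 5.55 ≈ 0.8198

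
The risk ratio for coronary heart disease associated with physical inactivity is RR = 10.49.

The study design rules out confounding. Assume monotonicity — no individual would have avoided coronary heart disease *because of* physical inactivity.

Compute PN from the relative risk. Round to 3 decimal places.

PN ≈ 0.905

Under exogeneity and monotonicity, PN = (RR − 1) / RR = 1 − 1/RR.
PN = (10.49 − 1) / 10.49 = 9.49 / 10.49 ≈ 0.9047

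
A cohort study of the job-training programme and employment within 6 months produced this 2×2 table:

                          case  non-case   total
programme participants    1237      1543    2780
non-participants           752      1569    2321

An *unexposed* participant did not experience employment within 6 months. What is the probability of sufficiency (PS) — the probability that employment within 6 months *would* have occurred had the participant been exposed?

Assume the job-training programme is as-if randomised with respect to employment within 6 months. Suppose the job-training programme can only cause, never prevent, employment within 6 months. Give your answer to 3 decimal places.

p₁ = P(outcome | exposed) = 1237/2780 = 0.44496
p₀ = P(outcome | unexposed) = 752/2321 = 0.324
Under exogeneity and monotonicity, PS = (p₁ − p₀) / (1 − p₀).
PS = (0.44496 − 0.324) / (1 − 0.324) = 0.12097 / 0.676 ≈ 0.1789

PS ≈ 0.179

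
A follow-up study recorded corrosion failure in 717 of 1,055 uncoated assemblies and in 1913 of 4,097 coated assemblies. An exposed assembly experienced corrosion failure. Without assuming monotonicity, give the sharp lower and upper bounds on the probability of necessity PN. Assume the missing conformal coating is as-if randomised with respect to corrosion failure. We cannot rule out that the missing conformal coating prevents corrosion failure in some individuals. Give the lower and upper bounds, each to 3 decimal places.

p₁ = P(outcome | exposed) = 717/1055 = 0.67962
p₀ = P(outcome | unexposed) = 1913/4097 = 0.46693
Under exogeneity alone the bounds on PN are max{0,(p₁−p₀)/p₁} ≤ PN ≤ min{1,(1−p₀)/p₁}.
  lower = (p₁ − p₀)/p₁ = 0.21269 / 0.67962 ≈ 0.3130
  upper = min{1, (1 − p₀)/p₁} = 0.53307 / 0.67962 ≈ 0.7844

0.313 ≤ PN ≤ 0.784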